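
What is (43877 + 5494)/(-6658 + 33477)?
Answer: 49371/26819 ≈ 1.8409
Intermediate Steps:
(43877 + 5494)/(-6658 + 33477) = 49371/26819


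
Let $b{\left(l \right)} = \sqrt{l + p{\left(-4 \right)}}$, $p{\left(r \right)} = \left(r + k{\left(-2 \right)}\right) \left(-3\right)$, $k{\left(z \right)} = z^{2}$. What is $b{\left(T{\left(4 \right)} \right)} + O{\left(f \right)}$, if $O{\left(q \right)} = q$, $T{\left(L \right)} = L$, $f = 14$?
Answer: $16$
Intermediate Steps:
$p{\left(r \right)} = -12 - 3 r$ ($p{\left(r \right)} = \left(r + \left(-2\right)^{2}\right) \left(-3\right) = \left(r + 4\right) \left(-3\right) = \left(4 + r\right) \left(-3\right) = -12 - 3 r$)
$b{\left(l \right)} = \sqrt{l}$ ($b{\left(l \right)} = \sqrt{l - 0} = \sqrt{l + \left(-12 + 12\right)} = \sqrt{l + 0} = \sqrt{l}$)
$b{\left(T{\left(4 \right)} \right)} + O{\left(f \right)} = \sqrt{4} + 14 = 2 + 14 = 16$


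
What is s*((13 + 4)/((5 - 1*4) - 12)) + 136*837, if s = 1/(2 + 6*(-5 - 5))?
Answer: 72624833/638 ≈ 1.1383e+5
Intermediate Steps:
s = -1/58 (s = 1/(2 + 6*(-10)) = 1/(2 - 60) = 1/(-58) = -1/58 ≈ -0.017241)
s*((13 + 4)/((5 - 1*4) - 12)) + 136*837 = -(13 + 4)/(58*((5 - 1*4) - 12)) + 136*837 = -17/(58*((5 - 4) - 12)) + 113832 = -17/(58*(1 - 12)) + 113832 = -17/(58*(-11)) + 113832 = -17*(-1)/(58*11) + 113832 = -1/58*(-17/11) + 113832 = 17/638 + 113832 = 72624833/638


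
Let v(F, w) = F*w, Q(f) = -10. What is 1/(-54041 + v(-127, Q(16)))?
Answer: -1/52771 ≈ -1.8950e-5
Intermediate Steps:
1/(-54041 + v(-127, Q(16))) = 1/(-54041 - 127*(-10)) = 1/(-54041 + 1270) = 1/(-52771) = -1/52771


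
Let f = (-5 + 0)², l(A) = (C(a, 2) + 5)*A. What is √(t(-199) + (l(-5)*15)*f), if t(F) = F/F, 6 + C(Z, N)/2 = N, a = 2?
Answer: √5626 ≈ 75.007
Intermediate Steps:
C(Z, N) = -12 + 2*N
l(A) = -3*A (l(A) = ((-12 + 2*2) + 5)*A = ((-12 + 4) + 5)*A = (-8 + 5)*A = -3*A)
f = 25 (f = (-5)² = 25)
t(F) = 1
√(t(-199) + (l(-5)*15)*f) = √(1 + (-3*(-5)*15)*25) = √(1 + (15*15)*25) = √(1 + 225*25) = √(1 + 5625) = √5626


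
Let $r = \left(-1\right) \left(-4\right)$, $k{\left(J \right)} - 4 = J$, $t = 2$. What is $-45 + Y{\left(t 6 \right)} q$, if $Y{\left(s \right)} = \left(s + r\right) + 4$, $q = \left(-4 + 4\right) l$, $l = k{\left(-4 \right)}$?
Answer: $-45$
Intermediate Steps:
$k{\left(J \right)} = 4 + J$
$l = 0$ ($l = 4 - 4 = 0$)
$r = 4$
$q = 0$ ($q = \left(-4 + 4\right) 0 = 0 \cdot 0 = 0$)
$Y{\left(s \right)} = 8 + s$ ($Y{\left(s \right)} = \left(s + 4\right) + 4 = \left(4 + s\right) + 4 = 8 + s$)
$-45 + Y{\left(t 6 \right)} q = -45 + \left(8 + 2 \cdot 6\right) 0 = -45 + \left(8 + 12\right) 0 = -45 + 20 \cdot 0 = -45 + 0 = -45$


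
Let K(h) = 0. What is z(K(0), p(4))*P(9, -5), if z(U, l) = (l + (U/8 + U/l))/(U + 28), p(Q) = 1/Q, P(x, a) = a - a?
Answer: 0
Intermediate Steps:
P(x, a) = 0
p(Q) = 1/Q
z(U, l) = (l + U/8 + U/l)/(28 + U) (z(U, l) = (l + (U*(⅛) + U/l))/(28 + U) = (l + (U/8 + U/l))/(28 + U) = (l + U/8 + U/l)/(28 + U))
z(K(0), p(4))*P(9, -5) = ((0 + (1/4)² + (⅛)*0/4)/((1/4)*(28 + 0)))*0 = ((0 + (¼)² + (⅛)*0*(¼))/((¼)*28))*0 = (4*(1/28)*(0 + 1/16 + 0))*0 = (4*(1/28)*(1/16))*0 = (1/112)*0 = 0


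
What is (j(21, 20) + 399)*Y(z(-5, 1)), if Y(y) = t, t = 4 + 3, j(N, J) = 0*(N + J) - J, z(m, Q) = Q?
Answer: 2653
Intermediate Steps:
j(N, J) = -J (j(N, J) = 0*(J + N) - J = 0 - J = -J)
t = 7
Y(y) = 7
(j(21, 20) + 399)*Y(z(-5, 1)) = (-1*20 + 399)*7 = (-20 + 399)*7 = 379*7 = 2653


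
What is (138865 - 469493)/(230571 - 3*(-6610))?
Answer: -330628/250401 ≈ -1.3204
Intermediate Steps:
(138865 - 469493)/(230571 - 3*(-6610)) = -330628/(230571 + 19830) = -330628/250401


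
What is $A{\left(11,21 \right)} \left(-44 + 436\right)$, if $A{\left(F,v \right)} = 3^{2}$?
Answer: $3528$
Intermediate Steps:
$A{\left(F,v \right)} = 9$
$A{\left(11,21 \right)} \left(-44 + 436\right) = 9 \left(-44 + 436\right) = 9 \cdot 392 = 3528$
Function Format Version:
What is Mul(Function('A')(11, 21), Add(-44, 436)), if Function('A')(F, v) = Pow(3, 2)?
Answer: 3528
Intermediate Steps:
Function('A')(F, v) = 9
Mul(Function('A')(11, 21), Add(-44, 436)) = Mul(9, Add(-44, 436)) = Mul(9, 392) = 3528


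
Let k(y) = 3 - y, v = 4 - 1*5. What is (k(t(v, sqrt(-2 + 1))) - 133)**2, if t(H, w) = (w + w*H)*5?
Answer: 16900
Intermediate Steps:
v = -1 (v = 4 - 5 = -1)
t(H, w) = 5*w + 5*H*w (t(H, w) = (w + H*w)*5 = 5*w + 5*H*w)
(k(t(v, sqrt(-2 + 1))) - 133)**2 = ((3 - 5*sqrt(-2 + 1)*(1 - 1)) - 133)**2 = ((3 - 5*sqrt(-1)*0) - 133)**2 = ((3 - 5*I*0) - 133)**2 = ((3 - 1*0) - 133)**2 = ((3 + 0) - 133)**2 = (3 - 133)**2 = (-130)**2 = 16900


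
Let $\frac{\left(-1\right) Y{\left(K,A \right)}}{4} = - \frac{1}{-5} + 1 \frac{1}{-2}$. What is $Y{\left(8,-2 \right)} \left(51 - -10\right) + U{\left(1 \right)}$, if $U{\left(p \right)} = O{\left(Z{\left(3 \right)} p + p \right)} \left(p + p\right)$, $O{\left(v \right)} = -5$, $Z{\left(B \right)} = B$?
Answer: $\frac{316}{5} \approx 63.2$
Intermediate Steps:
$U{\left(p \right)} = - 10 p$ ($U{\left(p \right)} = - 5 \left(p + p\right) = - 5 \cdot 2 p = - 10 p$)
$Y{\left(K,A \right)} = \frac{6}{5}$ ($Y{\left(K,A \right)} = - 4 \left(- \frac{1}{-5} + 1 \frac{1}{-2}\right) = - 4 \left(\left(-1\right) \left(- \frac{1}{5}\right) + 1 \left(- \frac{1}{2}\right)\right) = - 4 \left(\frac{1}{5} - \frac{1}{2}\right) = \left(-4\right) \left(- \frac{3}{10}\right) = \frac{6}{5}$)
$Y{\left(8,-2 \right)} \left(51 - -10\right) + U{\left(1 \right)} = \frac{6 \left(51 - -10\right)}{5} - 10 = \frac{6 \left(51 + 10\right)}{5} - 10 = \frac{6}{5} \cdot 61 - 10 = \frac{366}{5} - 10 = \frac{316}{5}$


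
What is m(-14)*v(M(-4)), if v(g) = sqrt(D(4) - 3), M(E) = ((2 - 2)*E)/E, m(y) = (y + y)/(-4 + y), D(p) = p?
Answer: 14/9 ≈ 1.5556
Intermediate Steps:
m(y) = 2*y/(-4 + y) (m(y) = (2*y)/(-4 + y) = 2*y/(-4 + y))
M(E) = 0 (M(E) = (0*E)/E = 0/E = 0)
v(g) = 1 (v(g) = sqrt(4 - 3) = sqrt(1) = 1)
m(-14)*v(M(-4)) = (2*(-14)/(-4 - 14))*1 = (2*(-14)/(-18))*1 = (2*(-14)*(-1/18))*1 = (14/9)*1 = 14/9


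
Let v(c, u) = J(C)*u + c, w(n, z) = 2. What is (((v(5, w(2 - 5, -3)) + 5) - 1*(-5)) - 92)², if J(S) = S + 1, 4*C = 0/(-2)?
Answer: 5625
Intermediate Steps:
C = 0 (C = (0/(-2))/4 = (0*(-½))/4 = (¼)*0 = 0)
J(S) = 1 + S
v(c, u) = c + u (v(c, u) = (1 + 0)*u + c = 1*u + c = u + c = c + u)
(((v(5, w(2 - 5, -3)) + 5) - 1*(-5)) - 92)² = ((((5 + 2) + 5) - 1*(-5)) - 92)² = (((7 + 5) + 5) - 92)² = ((12 + 5) - 92)² = (17 - 92)² = (-75)² = 5625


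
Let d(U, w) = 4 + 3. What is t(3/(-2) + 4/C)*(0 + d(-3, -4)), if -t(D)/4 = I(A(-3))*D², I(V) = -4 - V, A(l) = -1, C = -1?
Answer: 2541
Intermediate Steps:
d(U, w) = 7
t(D) = 12*D² (t(D) = -4*(-4 - 1*(-1))*D² = -4*(-4 + 1)*D² = -(-12)*D² = 12*D²)
t(3/(-2) + 4/C)*(0 + d(-3, -4)) = (12*(3/(-2) + 4/(-1))²)*(0 + 7) = (12*(3*(-½) + 4*(-1))²)*7 = (12*(-3/2 - 4)²)*7 = (12*(-11/2)²)*7 = (12*(121/4))*7 = 363*7 = 2541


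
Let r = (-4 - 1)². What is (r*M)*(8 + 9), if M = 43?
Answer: 18275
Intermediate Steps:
r = 25 (r = (-5)² = 25)
(r*M)*(8 + 9) = (25*43)*(8 + 9) = 1075*17 = 18275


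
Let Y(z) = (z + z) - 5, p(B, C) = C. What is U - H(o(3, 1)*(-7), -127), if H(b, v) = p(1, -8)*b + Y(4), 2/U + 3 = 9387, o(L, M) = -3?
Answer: 774181/4692 ≈ 165.00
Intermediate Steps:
U = 1/4692 (U = 2/(-3 + 9387) = 2/9384 = 2*(1/9384) = 1/4692 ≈ 0.00021313)
Y(z) = -5 + 2*z (Y(z) = 2*z - 5 = -5 + 2*z)
H(b, v) = 3 - 8*b (H(b, v) = -8*b + (-5 + 2*4) = -8*b + (-5 + 8) = -8*b + 3 = 3 - 8*b)
U - H(o(3, 1)*(-7), -127) = 1/4692 - (3 - (-24)*(-7)) = 1/4692 - (3 - 8*21) = 1/4692 - (3 - 168) = 1/4692 - 1*(-165) = 1/4692 + 165 = 774181/4692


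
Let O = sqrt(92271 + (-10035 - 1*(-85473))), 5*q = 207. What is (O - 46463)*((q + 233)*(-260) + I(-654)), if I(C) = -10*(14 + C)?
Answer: 3017493072 - 64944*sqrt(167709) ≈ 2.9909e+9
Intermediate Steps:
q = 207/5 (q = (1/5)*207 = 207/5 ≈ 41.400)
O = sqrt(167709) (O = sqrt(92271 + (-10035 + 85473)) = sqrt(92271 + 75438) = sqrt(167709) ≈ 409.52)
I(C) = -140 - 10*C
(O - 46463)*((q + 233)*(-260) + I(-654)) = (sqrt(167709) - 46463)*((207/5 + 233)*(-260) + (-140 - 10*(-654))) = (-46463 + sqrt(167709))*((1372/5)*(-260) + (-140 + 6540)) = (-46463 + sqrt(167709))*(-71344 + 6400) = (-46463 + sqrt(167709))*(-64944) = 3017493072 - 64944*sqrt(167709)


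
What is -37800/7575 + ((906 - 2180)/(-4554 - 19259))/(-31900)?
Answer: -191428008737/38361552350 ≈ -4.9901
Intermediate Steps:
-37800/7575 + ((906 - 2180)/(-4554 - 19259))/(-31900) = -37800*1/7575 - 1274/(-23813)*(-1/31900) = -504/101 - 1274*(-1/23813)*(-1/31900) = -504/101 + (1274/23813)*(-1/31900) = -504/101 - 637/379817350 = -191428008737/38361552350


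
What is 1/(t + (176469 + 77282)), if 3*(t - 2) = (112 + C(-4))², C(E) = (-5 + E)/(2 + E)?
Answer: 12/3099325 ≈ 3.8718e-6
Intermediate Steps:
C(E) = (-5 + E)/(2 + E)
t = 54313/12 (t = 2 + (112 + (-5 - 4)/(2 - 4))²/3 = 2 + (112 - 9/(-2))²/3 = 2 + (112 - ½*(-9))²/3 = 2 + (112 + 9/2)²/3 = 2 + (233/2)²/3 = 2 + (⅓)*(54289/4) = 2 + 54289/12 = 54313/12 ≈ 4526.1)
1/(t + (176469 + 77282)) = 1/(54313/12 + (176469 + 77282)) = 1/(54313/12 + 253751) = 1/(3099325/12) = 12/3099325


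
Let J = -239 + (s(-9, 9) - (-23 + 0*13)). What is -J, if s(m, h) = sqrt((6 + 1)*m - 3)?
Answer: 216 - I*sqrt(66) ≈ 216.0 - 8.124*I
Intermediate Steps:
s(m, h) = sqrt(-3 + 7*m) (s(m, h) = sqrt(7*m - 3) = sqrt(-3 + 7*m))
J = -216 + I*sqrt(66) (J = -239 + (sqrt(-3 + 7*(-9)) - (-23 + 0*13)) = -239 + (sqrt(-3 - 63) - (-23 + 0)) = -239 + (sqrt(-66) - 1*(-23)) = -239 + (I*sqrt(66) + 23) = -239 + (23 + I*sqrt(66)) = -216 + I*sqrt(66) ≈ -216.0 + 8.124*I)
-J = -(-216 + I*sqrt(66)) = 216 - I*sqrt(66)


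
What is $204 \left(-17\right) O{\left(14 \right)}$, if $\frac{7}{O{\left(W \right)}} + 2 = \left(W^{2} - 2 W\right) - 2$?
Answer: $- \frac{6069}{41} \approx -148.02$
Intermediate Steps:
$O{\left(W \right)} = \frac{7}{-4 + W^{2} - 2 W}$ ($O{\left(W \right)} = \frac{7}{-2 - \left(2 - W^{2} + 2 W\right)} = \frac{7}{-4 + W^{2} - 2 W}$)
$204 \left(-17\right) O{\left(14 \right)} = 204 \left(-17\right) \frac{7}{-4 + 14^{2} - 28} = - 3468 \frac{7}{-4 + 196 - 28} = - 3468 \cdot \frac{7}{164} = - 3468 \cdot 7 \cdot \frac{1}{164} = \left(-3468\right) \frac{7}{164} = - \frac{6069}{41}$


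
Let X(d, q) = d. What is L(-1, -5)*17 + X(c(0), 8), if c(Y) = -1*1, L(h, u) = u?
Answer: -86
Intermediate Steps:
c(Y) = -1
L(-1, -5)*17 + X(c(0), 8) = -5*17 - 1 = -85 - 1 = -86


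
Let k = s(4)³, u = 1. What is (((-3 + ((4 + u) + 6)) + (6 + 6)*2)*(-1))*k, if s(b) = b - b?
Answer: 0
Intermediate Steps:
s(b) = 0
k = 0 (k = 0³ = 0)
(((-3 + ((4 + u) + 6)) + (6 + 6)*2)*(-1))*k = (((-3 + ((4 + 1) + 6)) + (6 + 6)*2)*(-1))*0 = (((-3 + (5 + 6)) + 12*2)*(-1))*0 = (((-3 + 11) + 24)*(-1))*0 = ((8 + 24)*(-1))*0 = (32*(-1))*0 = -32*0 = 0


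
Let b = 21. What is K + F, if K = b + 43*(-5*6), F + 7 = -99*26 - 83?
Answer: -3933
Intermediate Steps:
F = -2664 (F = -7 + (-99*26 - 83) = -7 + (-2574 - 83) = -7 - 2657 = -2664)
K = -1269 (K = 21 + 43*(-5*6) = 21 + 43*(-30) = 21 - 1290 = -1269)
K + F = -1269 - 2664 = -3933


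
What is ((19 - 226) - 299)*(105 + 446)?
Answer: -278806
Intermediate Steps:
((19 - 226) - 299)*(105 + 446) = (-207 - 299)*551 = -506*551 = -278806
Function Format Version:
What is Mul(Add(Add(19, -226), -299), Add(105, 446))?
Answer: -278806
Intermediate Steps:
Mul(Add(Add(19, -226), -299), Add(105, 446)) = Mul(Add(-207, -299), 551) = Mul(-506, 551) = -278806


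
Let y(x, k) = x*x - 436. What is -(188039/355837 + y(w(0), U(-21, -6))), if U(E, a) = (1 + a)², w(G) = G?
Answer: 154956893/355837 ≈ 435.47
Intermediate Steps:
y(x, k) = -436 + x² (y(x, k) = x² - 436 = -436 + x²)
-(188039/355837 + y(w(0), U(-21, -6))) = -(188039/355837 + (-436 + 0²)) = -(188039*(1/355837) + (-436 + 0)) = -(188039/355837 - 436) = -1*(-154956893/355837) = 154956893/355837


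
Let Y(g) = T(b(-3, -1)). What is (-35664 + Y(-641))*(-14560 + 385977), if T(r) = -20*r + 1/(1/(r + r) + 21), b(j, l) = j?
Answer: -1652989129998/125 ≈ -1.3224e+10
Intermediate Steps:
T(r) = 1/(21 + 1/(2*r)) - 20*r (T(r) = -20*r + 1/(1/(2*r) + 21) = -20*r + 1/(21 + 1/(2*r)) = 1/(21 + 1/(2*r)) - 20*r)
Y(g) = 7506/125 (Y(g) = -6*(-3)*(3 + 140*(-3))/(1 + 42*(-3)) = -6*(-3)*(3 - 420)/(1 - 126) = -6*(-3)*(-417)/(-125) = -6*(-3)*(-1/125)*(-417) = 7506/125)
(-35664 + Y(-641))*(-14560 + 385977) = (-35664 + 7506/125)*(-14560 + 385977) = -4450494/125*371417 = -1652989129998/125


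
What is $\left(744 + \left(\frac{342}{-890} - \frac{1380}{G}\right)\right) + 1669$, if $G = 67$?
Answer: $\frac{71318038}{29815} \approx 2392.0$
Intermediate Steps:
$\left(744 + \left(\frac{342}{-890} - \frac{1380}{G}\right)\right) + 1669 = \left(744 + \left(\frac{342}{-890} - \frac{1380}{67}\right)\right) + 1669 = \left(744 + \left(342 \left(- \frac{1}{890}\right) - \frac{1380}{67}\right)\right) + 1669 = \left(744 - \frac{625557}{29815}\right) + 1669 = \frac{21556803}{29815} + 1669 = \frac{71318038}{29815}$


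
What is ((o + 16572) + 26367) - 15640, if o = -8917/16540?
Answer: 451516543/16540 ≈ 27298.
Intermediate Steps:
o = -8917/16540 (o = -8917*1/16540 = -8917/16540 ≈ -0.53912)
((o + 16572) + 26367) - 15640 = ((-8917/16540 + 16572) + 26367) - 15640 = (274091963/16540 + 26367) - 15640 = 710202143/16540 - 15640 = 451516543/16540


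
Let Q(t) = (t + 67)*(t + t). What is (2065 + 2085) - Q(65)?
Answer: -13010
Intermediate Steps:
Q(t) = 2*t*(67 + t) (Q(t) = (67 + t)*(2*t) = 2*t*(67 + t))
(2065 + 2085) - Q(65) = (2065 + 2085) - 2*65*(67 + 65) = 4150 - 2*65*132 = 4150 - 1*17160 = 4150 - 17160 = -13010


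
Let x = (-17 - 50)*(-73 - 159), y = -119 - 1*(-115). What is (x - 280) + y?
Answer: 15260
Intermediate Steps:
y = -4 (y = -119 + 115 = -4)
x = 15544 (x = -67*(-232) = 15544)
(x - 280) + y = (15544 - 280) - 4 = 15264 - 4 = 15260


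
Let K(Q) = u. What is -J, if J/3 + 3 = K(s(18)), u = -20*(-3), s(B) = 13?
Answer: -171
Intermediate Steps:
u = 60
K(Q) = 60
J = 171 (J = -9 + 3*60 = -9 + 180 = 171)
-J = -1*171 = -171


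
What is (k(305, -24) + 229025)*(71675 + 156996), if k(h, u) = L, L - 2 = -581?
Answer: 52238975266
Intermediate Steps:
L = -579 (L = 2 - 581 = -579)
k(h, u) = -579
(k(305, -24) + 229025)*(71675 + 156996) = (-579 + 229025)*(71675 + 156996) = 228446*228671 = 52238975266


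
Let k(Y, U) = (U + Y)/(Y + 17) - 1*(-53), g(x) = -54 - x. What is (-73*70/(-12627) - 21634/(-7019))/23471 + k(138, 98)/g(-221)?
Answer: 17587847583314453/53846215582640355 ≈ 0.32663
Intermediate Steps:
k(Y, U) = 53 + (U + Y)/(17 + Y) (k(Y, U) = (U + Y)/(17 + Y) + 53 = 53 + (U + Y)/(17 + Y))
(-73*70/(-12627) - 21634/(-7019))/23471 + k(138, 98)/g(-221) = (-73*70/(-12627) - 21634/(-7019))/23471 + ((901 + 98 + 54*138)/(17 + 138))/(-54 - 1*(-221)) = (-5110*(-1/12627) - 21634*(-1/7019))*(1/23471) + ((901 + 98 + 7452)/155)/(-54 + 221) = (5110/12627 + 21634/7019)*(1/23471) + ((1/155)*8451)/167 = (309039608/88628913)*(1/23471) + (8451/155)*(1/167) = 309039608/2080209217023 + 8451/25885 = 17587847583314453/53846215582640355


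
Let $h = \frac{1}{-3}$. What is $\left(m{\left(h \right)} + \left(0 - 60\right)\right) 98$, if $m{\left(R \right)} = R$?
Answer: $- \frac{17738}{3} \approx -5912.7$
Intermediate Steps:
$h = - \frac{1}{3} \approx -0.33333$
$\left(m{\left(h \right)} + \left(0 - 60\right)\right) 98 = \left(- \frac{1}{3} + \left(0 - 60\right)\right) 98 = \left(- \frac{1}{3} - 60\right) 98 = \left(- \frac{181}{3}\right) 98 = - \frac{17738}{3}$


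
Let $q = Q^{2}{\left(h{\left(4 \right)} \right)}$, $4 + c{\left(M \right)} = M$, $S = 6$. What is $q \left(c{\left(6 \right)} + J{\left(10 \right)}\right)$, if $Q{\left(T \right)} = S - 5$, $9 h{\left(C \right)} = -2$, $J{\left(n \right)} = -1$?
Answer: $1$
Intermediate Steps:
$c{\left(M \right)} = -4 + M$
$h{\left(C \right)} = - \frac{2}{9}$ ($h{\left(C \right)} = \frac{1}{9} \left(-2\right) = - \frac{2}{9}$)
$Q{\left(T \right)} = 1$ ($Q{\left(T \right)} = 6 - 5 = 1$)
$q = 1$ ($q = 1^{2} = 1$)
$q \left(c{\left(6 \right)} + J{\left(10 \right)}\right) = 1 \left(\left(-4 + 6\right) - 1\right) = 1 \left(2 - 1\right) = 1 \cdot 1 = 1$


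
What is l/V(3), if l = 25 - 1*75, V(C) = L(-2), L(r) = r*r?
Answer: -25/2 ≈ -12.500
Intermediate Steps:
L(r) = r**2
V(C) = 4 (V(C) = (-2)**2 = 4)
l = -50 (l = 25 - 75 = -50)
l/V(3) = -50/4 = -50*1/4 = -25/2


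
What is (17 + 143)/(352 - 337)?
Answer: 32/3 ≈ 10.667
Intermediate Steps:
(17 + 143)/(352 - 337) = 160/15 = 160*(1/15) = 32/3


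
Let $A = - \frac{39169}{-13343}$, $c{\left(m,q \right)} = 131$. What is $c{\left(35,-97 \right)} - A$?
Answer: $\frac{1708764}{13343} \approx 128.06$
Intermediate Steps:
$A = \frac{39169}{13343}$ ($A = \left(-39169\right) \left(- \frac{1}{13343}\right) = \frac{39169}{13343} \approx 2.9355$)
$c{\left(35,-97 \right)} - A = 131 - \frac{39169}{13343} = \frac{1708764}{13343}$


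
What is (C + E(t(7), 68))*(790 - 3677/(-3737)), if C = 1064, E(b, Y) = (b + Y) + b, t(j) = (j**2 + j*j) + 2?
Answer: 106412652/101 ≈ 1.0536e+6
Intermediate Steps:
t(j) = 2 + 2*j**2 (t(j) = (j**2 + j**2) + 2 = 2*j**2 + 2 = 2 + 2*j**2)
E(b, Y) = Y + 2*b (E(b, Y) = (Y + b) + b = Y + 2*b)
(C + E(t(7), 68))*(790 - 3677/(-3737)) = (1064 + (68 + 2*(2 + 2*7**2)))*(790 - 3677/(-3737)) = (1064 + (68 + 2*(2 + 2*49)))*(790 - 3677*(-1/3737)) = (1064 + (68 + 2*(2 + 98)))*(790 + 3677/3737) = (1064 + (68 + 2*100))*(2955907/3737) = (1064 + (68 + 200))*(2955907/3737) = (1064 + 268)*(2955907/3737) = 1332*(2955907/3737) = 106412652/101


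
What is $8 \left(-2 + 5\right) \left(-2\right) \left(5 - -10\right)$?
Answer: $-720$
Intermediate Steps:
$8 \left(-2 + 5\right) \left(-2\right) \left(5 - -10\right) = 8 \cdot 3 \left(-2\right) \left(5 + 10\right) = 8 \left(-6\right) 15 = \left(-48\right) 15 = -720$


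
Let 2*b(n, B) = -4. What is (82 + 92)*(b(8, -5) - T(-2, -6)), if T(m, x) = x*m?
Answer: -2436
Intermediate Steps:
b(n, B) = -2 (b(n, B) = (½)*(-4) = -2)
T(m, x) = m*x
(82 + 92)*(b(8, -5) - T(-2, -6)) = (82 + 92)*(-2 - (-2)*(-6)) = 174*(-2 - 1*12) = 174*(-2 - 12) = 174*(-14) = -2436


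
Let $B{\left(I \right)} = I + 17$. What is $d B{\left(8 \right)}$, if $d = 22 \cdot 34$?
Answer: $18700$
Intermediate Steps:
$d = 748$
$B{\left(I \right)} = 17 + I$
$d B{\left(8 \right)} = 748 \left(17 + 8\right) = 748 \cdot 25 = 18700$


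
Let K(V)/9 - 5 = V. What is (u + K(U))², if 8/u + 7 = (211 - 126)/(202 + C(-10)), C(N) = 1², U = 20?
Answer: 1396666384/27889 ≈ 50080.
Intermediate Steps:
C(N) = 1
K(V) = 45 + 9*V
u = -203/167 (u = 8/(-7 + (211 - 126)/(202 + 1)) = 8/(-7 + 85/203) = 8/(-1336/203) = 8*(-203/1336) = -203/167 ≈ -1.2156)
(u + K(U))² = (-203/167 + (45 + 9*20))² = (-203/167 + (45 + 180))² = (-203/167 + 225)² = (37372/167)² = 1396666384/27889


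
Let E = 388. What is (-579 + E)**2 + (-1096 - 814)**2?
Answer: 3684581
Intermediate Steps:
(-579 + E)**2 + (-1096 - 814)**2 = (-579 + 388)**2 + (-1096 - 814)**2 = (-191)**2 + (-1910)**2 = 36481 + 3648100 = 3684581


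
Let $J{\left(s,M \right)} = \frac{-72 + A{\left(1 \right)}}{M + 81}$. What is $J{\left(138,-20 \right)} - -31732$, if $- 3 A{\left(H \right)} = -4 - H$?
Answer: $\frac{5806745}{183} \approx 31731.0$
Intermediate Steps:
$A{\left(H \right)} = \frac{4}{3} + \frac{H}{3}$ ($A{\left(H \right)} = - \frac{-4 - H}{3} = \frac{4}{3} + \frac{H}{3}$)
$J{\left(s,M \right)} = - \frac{211}{3 \left(81 + M\right)}$ ($J{\left(s,M \right)} = \frac{-72 + \left(\frac{4}{3} + \frac{1}{3} \cdot 1\right)}{M + 81} = \frac{-72 + \left(\frac{4}{3} + \frac{1}{3}\right)}{81 + M} = \frac{-72 + \frac{5}{3}}{81 + M} = - \frac{211}{3 \left(81 + M\right)}$)
$J{\left(138,-20 \right)} - -31732 = - \frac{211}{243 + 3 \left(-20\right)} - -31732 = - \frac{211}{243 - 60} + 31732 = - \frac{211}{183} + 31732 = \frac{5806745}{183}$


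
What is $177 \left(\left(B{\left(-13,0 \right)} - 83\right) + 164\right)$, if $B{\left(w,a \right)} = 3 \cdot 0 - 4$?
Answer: $13629$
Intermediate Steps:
$B{\left(w,a \right)} = -4$ ($B{\left(w,a \right)} = 0 - 4 = -4$)
$177 \left(\left(B{\left(-13,0 \right)} - 83\right) + 164\right) = 177 \left(\left(-4 - 83\right) + 164\right) = 177 \left(-87 + 164\right) = 177 \cdot 77 = 13629$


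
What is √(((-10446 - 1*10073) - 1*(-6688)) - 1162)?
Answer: I*√14993 ≈ 122.45*I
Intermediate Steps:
√(((-10446 - 1*10073) - 1*(-6688)) - 1162) = √(((-10446 - 10073) + 6688) - 1162) = √((-20519 + 6688) - 1162) = √(-13831 - 1162) = √(-14993) = I*√14993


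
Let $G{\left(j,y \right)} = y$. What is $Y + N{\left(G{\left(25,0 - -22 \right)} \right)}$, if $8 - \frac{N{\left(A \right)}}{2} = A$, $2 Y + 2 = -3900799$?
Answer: $- \frac{3900857}{2} \approx -1.9504 \cdot 10^{6}$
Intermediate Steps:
$Y = - \frac{3900801}{2}$ ($Y = -1 + \frac{1}{2} \left(-3900799\right) = -1 - \frac{3900799}{2} = - \frac{3900801}{2} \approx -1.9504 \cdot 10^{6}$)
$N{\left(A \right)} = 16 - 2 A$
$Y + N{\left(G{\left(25,0 - -22 \right)} \right)} = - \frac{3900801}{2} + \left(16 - 2 \left(0 - -22\right)\right) = - \frac{3900801}{2} + \left(16 - 2 \left(0 + 22\right)\right) = - \frac{3900801}{2} + \left(16 - 44\right) = - \frac{3900801}{2} - 28 = - \frac{3900857}{2}$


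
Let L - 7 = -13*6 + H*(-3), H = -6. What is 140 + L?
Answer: 87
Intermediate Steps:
L = -53 (L = 7 + (-13*6 - 6*(-3)) = 7 + (-78 + 18) = 7 - 60 = -53)
140 + L = 140 - 53 = 87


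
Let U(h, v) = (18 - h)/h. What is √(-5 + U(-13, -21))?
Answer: 4*I*√78/13 ≈ 2.7175*I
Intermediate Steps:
U(h, v) = (18 - h)/h
√(-5 + U(-13, -21)) = √(-5 + (18 - 1*(-13))/(-13)) = √(-5 - (18 + 13)/13) = √(-5 - 1/13*31) = √(-5 - 31/13) = √(-96/13) = 4*I*√78/13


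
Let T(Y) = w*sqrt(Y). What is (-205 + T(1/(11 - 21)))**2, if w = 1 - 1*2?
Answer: (2050 + I*sqrt(10))**2/100 ≈ 42025.0 + 129.65*I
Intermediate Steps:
w = -1 (w = 1 - 2 = -1)
T(Y) = -sqrt(Y)
(-205 + T(1/(11 - 21)))**2 = (-205 - sqrt(1/(11 - 21)))**2 = (-205 - sqrt(1/(-10)))**2 = (-205 - sqrt(-1/10))**2 = (-205 - I*sqrt(10)/10)**2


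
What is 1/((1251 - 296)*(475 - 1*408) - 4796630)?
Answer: -1/4732645 ≈ -2.1130e-7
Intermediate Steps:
1/((1251 - 296)*(475 - 1*408) - 4796630) = 1/(955*(475 - 408) - 4796630) = 1/(955*67 - 4796630) = 1/(63985 - 4796630) = 1/(-4732645) = -1/4732645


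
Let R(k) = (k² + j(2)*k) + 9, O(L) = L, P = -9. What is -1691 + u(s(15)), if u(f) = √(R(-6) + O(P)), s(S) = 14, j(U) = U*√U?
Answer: -1691 + 2*√(9 - 3*√2) ≈ -1686.6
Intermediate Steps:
j(U) = U^(3/2)
R(k) = 9 + k² + 2*k*√2 (R(k) = (k² + 2^(3/2)*k) + 9 = (k² + (2*√2)*k) + 9 = (k² + 2*k*√2) + 9 = 9 + k² + 2*k*√2)
u(f) = √(36 - 12*√2) (u(f) = √((9 + (-6)² + 2*(-6)*√2) - 9) = √((9 + 36 - 12*√2) - 9) = √((45 - 12*√2) - 9) = √(36 - 12*√2))
-1691 + u(s(15)) = -1691 + 2*√(9 - 3*√2)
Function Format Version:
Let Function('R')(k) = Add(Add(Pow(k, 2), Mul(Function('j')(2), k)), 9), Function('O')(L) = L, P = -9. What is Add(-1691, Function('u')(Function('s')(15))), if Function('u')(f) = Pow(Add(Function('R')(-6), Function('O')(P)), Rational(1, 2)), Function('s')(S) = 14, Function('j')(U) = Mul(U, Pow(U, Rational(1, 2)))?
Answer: Add(-1691, Mul(2, Pow(Add(9, Mul(-3, Pow(2, Rational(1, 2)))), Rational(1, 2)))) ≈ -1686.6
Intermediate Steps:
Function('j')(U) = Pow(U, Rational(3, 2))
Function('R')(k) = Add(9, Pow(k, 2), Mul(2, k, Pow(2, Rational(1, 2)))) (Function('R')(k) = Add(Add(Pow(k, 2), Mul(Pow(2, Rational(3, 2)), k)), 9) = Add(Add(Pow(k, 2), Mul(Mul(2, Pow(2, Rational(1, 2))), k)), 9) = Add(Add(Pow(k, 2), Mul(2, k, Pow(2, Rational(1, 2)))), 9) = Add(9, Pow(k, 2), Mul(2, k, Pow(2, Rational(1, 2)))))
Function('u')(f) = Pow(Add(36, Mul(-12, Pow(2, Rational(1, 2)))), Rational(1, 2)) (Function('u')(f) = Pow(Add(Add(9, Pow(-6, 2), Mul(2, -6, Pow(2, Rational(1, 2)))), -9), Rational(1, 2)) = Pow(Add(Add(9, 36, Mul(-12, Pow(2, Rational(1, 2)))), -9), Rational(1, 2)) = Pow(Add(Add(45, Mul(-12, Pow(2, Rational(1, 2)))), -9), Rational(1, 2)) = Pow(Add(36, Mul(-12, Pow(2, Rational(1, 2)))), Rational(1, 2)))
Add(-1691, Function('u')(Function('s')(15))) = Add(-1691, Mul(2, Pow(Add(9, Mul(-3, Pow(2, Rational(1, 2)))), Rational(1, 2))))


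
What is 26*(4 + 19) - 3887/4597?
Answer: 2745119/4597 ≈ 597.15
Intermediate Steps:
26*(4 + 19) - 3887/4597 = 26*23 - 3887/4597 = 598 - 1*3887/4597 = 598 - 3887/4597 = 2745119/4597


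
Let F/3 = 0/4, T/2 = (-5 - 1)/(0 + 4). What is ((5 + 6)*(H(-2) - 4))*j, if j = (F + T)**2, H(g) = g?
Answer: -594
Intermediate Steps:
T = -3 (T = 2*((-5 - 1)/(0 + 4)) = 2*(-6/4) = 2*(-6*1/4) = 2*(-3/2) = -3)
F = 0 (F = 3*(0/4) = 3*(0*(1/4)) = 3*0 = 0)
j = 9 (j = (0 - 3)**2 = (-3)**2 = 9)
((5 + 6)*(H(-2) - 4))*j = ((5 + 6)*(-2 - 4))*9 = (11*(-6))*9 = -66*9 = -594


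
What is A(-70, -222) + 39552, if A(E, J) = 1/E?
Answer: 2768639/70 ≈ 39552.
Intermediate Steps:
A(-70, -222) + 39552 = 1/(-70) + 39552 = -1/70 + 39552 = 2768639/70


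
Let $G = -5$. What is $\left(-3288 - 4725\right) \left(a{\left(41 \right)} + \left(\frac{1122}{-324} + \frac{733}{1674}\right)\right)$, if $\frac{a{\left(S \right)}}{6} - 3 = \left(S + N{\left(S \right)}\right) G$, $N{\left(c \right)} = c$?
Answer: $\frac{1822054702}{93} \approx 1.9592 \cdot 10^{7}$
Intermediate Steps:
$a{\left(S \right)} = 18 - 60 S$ ($a{\left(S \right)} = 18 + 6 \left(S + S\right) \left(-5\right) = 18 + 6 \cdot 2 S \left(-5\right) = 18 + 6 \left(- 10 S\right) = 18 - 60 S$)
$\left(-3288 - 4725\right) \left(a{\left(41 \right)} + \left(\frac{1122}{-324} + \frac{733}{1674}\right)\right) = \left(-3288 - 4725\right) \left(\left(18 - 2460\right) + \left(\frac{1122}{-324} + \frac{733}{1674}\right)\right) = - 8013 \left(\left(18 - 2460\right) + \left(1122 \left(- \frac{1}{324}\right) + 733 \cdot \frac{1}{1674}\right)\right) = - 8013 \left(-2442 + \left(- \frac{187}{54} + \frac{733}{1674}\right)\right) = - 8013 \left(-2442 - \frac{844}{279}\right) = \left(-8013\right) \left(- \frac{682162}{279}\right) = \frac{1822054702}{93}$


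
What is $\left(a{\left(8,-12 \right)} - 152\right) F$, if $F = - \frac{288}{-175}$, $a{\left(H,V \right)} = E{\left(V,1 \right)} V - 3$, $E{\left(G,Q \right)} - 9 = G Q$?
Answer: $- \frac{4896}{25} \approx -195.84$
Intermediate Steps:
$E{\left(G,Q \right)} = 9 + G Q$
$a{\left(H,V \right)} = -3 + V \left(9 + V\right)$ ($a{\left(H,V \right)} = \left(9 + V 1\right) V - 3 = \left(9 + V\right) V - 3 = V \left(9 + V\right) - 3 = -3 + V \left(9 + V\right)$)
$F = \frac{288}{175}$ ($F = \left(-288\right) \left(- \frac{1}{175}\right) = \frac{288}{175} \approx 1.6457$)
$\left(a{\left(8,-12 \right)} - 152\right) F = \left(\left(-3 - 12 \left(9 - 12\right)\right) - 152\right) \frac{288}{175} = \left(\left(-3 - -36\right) - 152\right) \frac{288}{175} = \left(\left(-3 + 36\right) - 152\right) \frac{288}{175} = \left(33 - 152\right) \frac{288}{175} = \left(-119\right) \frac{288}{175} = - \frac{4896}{25}$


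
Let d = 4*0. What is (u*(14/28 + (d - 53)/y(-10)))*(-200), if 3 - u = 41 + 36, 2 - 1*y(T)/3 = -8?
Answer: -56240/3 ≈ -18747.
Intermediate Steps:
d = 0
y(T) = 30 (y(T) = 6 - 3*(-8) = 6 + 24 = 30)
u = -74 (u = 3 - (41 + 36) = 3 - 1*77 = 3 - 77 = -74)
(u*(14/28 + (d - 53)/y(-10)))*(-200) = -74*(14/28 + (0 - 53)/30)*(-200) = -74*(14*(1/28) - 53*1/30)*(-200) = -74*(½ - 53/30)*(-200) = -74*(-19/15)*(-200) = (1406/15)*(-200) = -56240/3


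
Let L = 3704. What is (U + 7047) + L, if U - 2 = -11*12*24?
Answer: 7585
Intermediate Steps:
U = -3166 (U = 2 - 11*12*24 = 2 - 132*24 = 2 - 3168 = -3166)
(U + 7047) + L = (-3166 + 7047) + 3704 = 3881 + 3704 = 7585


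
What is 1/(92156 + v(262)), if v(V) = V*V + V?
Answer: 1/161062 ≈ 6.2088e-6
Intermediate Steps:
v(V) = V + V² (v(V) = V² + V = V + V²)
1/(92156 + v(262)) = 1/(92156 + 262*(1 + 262)) = 1/(92156 + 262*263) = 1/(92156 + 68906) = 1/161062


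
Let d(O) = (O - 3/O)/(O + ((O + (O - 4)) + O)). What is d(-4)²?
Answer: 169/6400 ≈ 0.026406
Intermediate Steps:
d(O) = (O - 3/O)/(-4 + 4*O) (d(O) = (O - 3/O)/(O + ((O + (-4 + O)) + O)) = (O - 3/O)/(O + ((-4 + 2*O) + O)) = (O - 3/O)/(O + (-4 + 3*O)) = (O - 3/O)/(-4 + 4*O))
d(-4)² = ((¼)*(-3 + (-4)²)/(-4*(-1 - 4)))² = ((¼)*(-¼)*(-3 + 16)/(-5))² = ((¼)*(-¼)*(-⅕)*13)² = (13/80)² = 169/6400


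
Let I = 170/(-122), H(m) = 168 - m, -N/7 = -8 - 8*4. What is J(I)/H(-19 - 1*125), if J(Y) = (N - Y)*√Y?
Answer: 17165*I*√5185/1160952 ≈ 1.0646*I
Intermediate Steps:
N = 280 (N = -7*(-8 - 8*4) = -7*(-8 - 32) = -7*(-40) = 280)
I = -85/61 (I = 170*(-1/122) = -85/61 ≈ -1.3934)
J(Y) = √Y*(280 - Y) (J(Y) = (280 - Y)*√Y = √Y*(280 - Y))
J(I)/H(-19 - 1*125) = (√(-85/61)*(280 - 1*(-85/61)))/(168 - (-19 - 1*125)) = ((I*√5185/61)*(280 + 85/61))/(168 - (-19 - 125)) = ((I*√5185/61)*(17165/61))/(168 - 1*(-144)) = (17165*I*√5185/3721)/(168 + 144) = (17165*I*√5185/3721)/312 = (17165*I*√5185/3721)*(1/312) = 17165*I*√5185/1160952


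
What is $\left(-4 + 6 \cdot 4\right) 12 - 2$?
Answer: $238$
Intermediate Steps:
$\left(-4 + 6 \cdot 4\right) 12 - 2 = \left(-4 + 24\right) 12 - 2 = 20 \cdot 12 - 2 = 240 - 2 = 238$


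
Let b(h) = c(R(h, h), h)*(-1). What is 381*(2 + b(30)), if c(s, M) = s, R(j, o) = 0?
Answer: 762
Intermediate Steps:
b(h) = 0 (b(h) = 0*(-1) = 0)
381*(2 + b(30)) = 381*(2 + 0) = 381*2 = 762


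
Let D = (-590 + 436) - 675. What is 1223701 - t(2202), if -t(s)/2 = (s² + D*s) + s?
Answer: 7274797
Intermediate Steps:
D = -829 (D = -154 - 675 = -829)
t(s) = -2*s² + 1656*s (t(s) = -2*((s² - 829*s) + s) = -2*(s² - 828*s) = -2*s² + 1656*s)
1223701 - t(2202) = 1223701 - 2*2202*(828 - 1*2202) = 1223701 - 2*2202*(828 - 2202) = 1223701 - 2*2202*(-1374) = 1223701 - 1*(-6051096) = 1223701 + 6051096 = 7274797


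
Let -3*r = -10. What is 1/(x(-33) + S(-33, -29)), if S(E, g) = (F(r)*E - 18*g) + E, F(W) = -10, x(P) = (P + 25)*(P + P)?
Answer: 1/1347 ≈ 0.00074239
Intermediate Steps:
r = 10/3 (r = -⅓*(-10) = 10/3 ≈ 3.3333)
x(P) = 2*P*(25 + P) (x(P) = (25 + P)*(2*P) = 2*P*(25 + P))
S(E, g) = -18*g - 9*E (S(E, g) = (-10*E - 18*g) + E = (-18*g - 10*E) + E = -18*g - 9*E)
1/(x(-33) + S(-33, -29)) = 1/(2*(-33)*(25 - 33) + (-18*(-29) - 9*(-33))) = 1/(2*(-33)*(-8) + (522 + 297)) = 1/(528 + 819) = 1/1347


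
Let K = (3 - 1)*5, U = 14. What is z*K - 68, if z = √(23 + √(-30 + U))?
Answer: -68 + 10*√(23 + 4*I) ≈ -19.862 + 4.1547*I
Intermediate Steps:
K = 10 (K = 2*5 = 10)
z = √(23 + 4*I) (z = √(23 + √(-30 + 14)) = √(23 + √(-16)) = √(23 + 4*I) ≈ 4.8138 + 0.41547*I)
z*K - 68 = √(23 + 4*I)*10 - 68 = 10*√(23 + 4*I) - 68 = -68 + 10*√(23 + 4*I)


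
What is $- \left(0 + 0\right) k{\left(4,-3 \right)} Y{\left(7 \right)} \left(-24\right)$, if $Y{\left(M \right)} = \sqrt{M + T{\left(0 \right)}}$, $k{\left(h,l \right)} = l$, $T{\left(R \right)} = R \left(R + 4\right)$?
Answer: $0$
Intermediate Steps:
$T{\left(R \right)} = R \left(4 + R\right)$
$Y{\left(M \right)} = \sqrt{M}$ ($Y{\left(M \right)} = \sqrt{M + 0 \left(4 + 0\right)} = \sqrt{M + 0 \cdot 4} = \sqrt{M + 0} = \sqrt{M}$)
$- \left(0 + 0\right) k{\left(4,-3 \right)} Y{\left(7 \right)} \left(-24\right) = - \left(0 + 0\right) \left(-3\right) \sqrt{7} \left(-24\right) = - 0 \left(-3\right) \sqrt{7} \left(-24\right) = - 0 \sqrt{7} \left(-24\right) = - 0 \left(-24\right) = \left(-1\right) 0 = 0$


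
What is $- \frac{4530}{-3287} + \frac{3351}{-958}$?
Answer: $- \frac{6674997}{3148946} \approx -2.1198$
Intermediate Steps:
$- \frac{4530}{-3287} + \frac{3351}{-958} = \left(-4530\right) \left(- \frac{1}{3287}\right) + 3351 \left(- \frac{1}{958}\right) = \frac{4530}{3287} - \frac{3351}{958} = - \frac{6674997}{3148946}$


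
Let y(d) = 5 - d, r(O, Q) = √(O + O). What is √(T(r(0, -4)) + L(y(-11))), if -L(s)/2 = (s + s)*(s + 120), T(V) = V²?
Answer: 16*I*√34 ≈ 93.295*I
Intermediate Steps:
r(O, Q) = √2*√O (r(O, Q) = √(2*O) = √2*√O)
L(s) = -4*s*(120 + s) (L(s) = -2*(s + s)*(s + 120) = -2*2*s*(120 + s) = -4*s*(120 + s))
√(T(r(0, -4)) + L(y(-11))) = √((√2*√0)² - 4*(5 - 1*(-11))*(120 + (5 - 1*(-11)))) = √((√2*0)² - 4*(5 + 11)*(120 + (5 + 11))) = √(0² - 4*16*(120 + 16)) = √(0 - 4*16*136) = √(0 - 8704) = √(-8704) = 16*I*√34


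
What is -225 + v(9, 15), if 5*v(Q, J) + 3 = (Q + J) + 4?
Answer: -220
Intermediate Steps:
v(Q, J) = ⅕ + J/5 + Q/5 (v(Q, J) = -⅗ + ((Q + J) + 4)/5 = -⅗ + ((J + Q) + 4)/5 = -⅗ + (4 + J + Q)/5 = -⅗ + (⅘ + J/5 + Q/5) = ⅕ + J/5 + Q/5)
-225 + v(9, 15) = -225 + (⅕ + (⅕)*15 + (⅕)*9) = -225 + (⅕ + 3 + 9/5) = -225 + 5 = -220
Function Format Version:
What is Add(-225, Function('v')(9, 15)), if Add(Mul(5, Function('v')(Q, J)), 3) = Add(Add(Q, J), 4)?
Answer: -220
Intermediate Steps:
Function('v')(Q, J) = Add(Rational(1, 5), Mul(Rational(1, 5), J), Mul(Rational(1, 5), Q)) (Function('v')(Q, J) = Add(Rational(-3, 5), Mul(Rational(1, 5), Add(Add(Q, J), 4))) = Add(Rational(-3, 5), Mul(Rational(1, 5), Add(Add(J, Q), 4))) = Add(Rational(-3, 5), Mul(Rational(1, 5), Add(4, J, Q))) = Add(Rational(-3, 5), Add(Rational(4, 5), Mul(Rational(1, 5), J), Mul(Rational(1, 5), Q))) = Add(Rational(1, 5), Mul(Rational(1, 5), J), Mul(Rational(1, 5), Q)))
Add(-225, Function('v')(9, 15)) = Add(-225, Add(Rational(1, 5), Mul(Rational(1, 5), 15), Mul(Rational(1, 5), 9))) = Add(-225, Add(Rational(1, 5), 3, Rational(9, 5))) = Add(-225, 5) = -220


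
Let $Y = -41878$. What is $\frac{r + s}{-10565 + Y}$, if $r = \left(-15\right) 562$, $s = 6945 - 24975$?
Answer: $\frac{2940}{5827} \approx 0.50455$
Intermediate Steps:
$s = -18030$ ($s = 6945 - 24975 = -18030$)
$r = -8430$
$\frac{r + s}{-10565 + Y} = \frac{-8430 - 18030}{-10565 - 41878} = - \frac{26460}{-52443} = \left(-26460\right) \left(- \frac{1}{52443}\right) = \frac{2940}{5827}$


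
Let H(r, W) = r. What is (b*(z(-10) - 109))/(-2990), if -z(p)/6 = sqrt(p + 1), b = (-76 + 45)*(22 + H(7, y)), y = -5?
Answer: -97991/2990 - 8091*I/1495 ≈ -32.773 - 5.412*I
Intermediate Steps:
b = -899 (b = (-76 + 45)*(22 + 7) = -31*29 = -899)
z(p) = -6*sqrt(1 + p) (z(p) = -6*sqrt(p + 1) = -6*sqrt(1 + p))
(b*(z(-10) - 109))/(-2990) = -899*(-6*sqrt(1 - 10) - 109)/(-2990) = -899*(-18*I - 109)*(-1/2990) = -899*(-109 - 18*I)*(-1/2990) = (97991 + 16182*I)*(-1/2990) = -97991/2990 - 8091*I/1495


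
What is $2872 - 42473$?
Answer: $-39601$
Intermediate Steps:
$2872 - 42473 = -39601$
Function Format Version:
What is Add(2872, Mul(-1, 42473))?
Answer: -39601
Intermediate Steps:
Add(2872, Mul(-1, 42473)) = Add(2872, -42473) = -39601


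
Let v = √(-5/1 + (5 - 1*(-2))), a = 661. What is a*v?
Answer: 661*√2 ≈ 934.79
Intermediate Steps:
v = √2 (v = √(-5*1 + (5 + 2)) = √(-5 + 7) = √2 ≈ 1.4142)
a*v = 661*√2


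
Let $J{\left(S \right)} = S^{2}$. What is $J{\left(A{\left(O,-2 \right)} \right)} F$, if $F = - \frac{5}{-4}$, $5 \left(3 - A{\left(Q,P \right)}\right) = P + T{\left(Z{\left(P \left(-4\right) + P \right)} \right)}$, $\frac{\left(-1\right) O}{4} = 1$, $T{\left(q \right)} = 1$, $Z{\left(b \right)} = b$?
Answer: $\frac{64}{5} \approx 12.8$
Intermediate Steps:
$O = -4$ ($O = \left(-4\right) 1 = -4$)
$A{\left(Q,P \right)} = \frac{14}{5} - \frac{P}{5}$ ($A{\left(Q,P \right)} = 3 - \frac{P + 1}{5} = 3 - \frac{1 + P}{5} = 3 - \left(\frac{1}{5} + \frac{P}{5}\right) = \frac{14}{5} - \frac{P}{5}$)
$F = \frac{5}{4}$ ($F = \left(-5\right) \left(- \frac{1}{4}\right) = \frac{5}{4} \approx 1.25$)
$J{\left(A{\left(O,-2 \right)} \right)} F = \left(\frac{14}{5} - - \frac{2}{5}\right)^{2} \cdot \frac{5}{4} = \left(\frac{14}{5} + \frac{2}{5}\right)^{2} \cdot \frac{5}{4} = \left(\frac{16}{5}\right)^{2} \cdot \frac{5}{4} = \frac{256}{25} \cdot \frac{5}{4} = \frac{64}{5}$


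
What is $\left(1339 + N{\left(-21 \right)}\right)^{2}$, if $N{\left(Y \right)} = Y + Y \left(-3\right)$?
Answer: $1907161$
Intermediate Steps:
$N{\left(Y \right)} = - 2 Y$ ($N{\left(Y \right)} = Y - 3 Y = - 2 Y$)
$\left(1339 + N{\left(-21 \right)}\right)^{2} = \left(1339 - -42\right)^{2} = \left(1339 + 42\right)^{2} = 1381^{2} = 1907161$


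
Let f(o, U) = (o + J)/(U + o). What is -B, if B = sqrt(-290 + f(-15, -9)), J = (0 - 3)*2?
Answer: -3*I*sqrt(514)/4 ≈ -17.004*I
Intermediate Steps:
J = -6 (J = -3*2 = -6)
f(o, U) = (-6 + o)/(U + o) (f(o, U) = (o - 6)/(U + o) = (-6 + o)/(U + o))
B = 3*I*sqrt(514)/4 (B = sqrt(-290 + (-6 - 15)/(-9 - 15)) = sqrt(-290 - 21/(-24)) = sqrt(-290 - 1/24*(-21)) = sqrt(-290 + 7/8) = sqrt(-2313/8) = 3*I*sqrt(514)/4 ≈ 17.004*I)
-B = -3*I*sqrt(514)/4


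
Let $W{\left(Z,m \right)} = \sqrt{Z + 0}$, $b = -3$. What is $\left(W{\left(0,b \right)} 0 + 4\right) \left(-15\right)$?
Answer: $-60$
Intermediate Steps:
$W{\left(Z,m \right)} = \sqrt{Z}$
$\left(W{\left(0,b \right)} 0 + 4\right) \left(-15\right) = \left(\sqrt{0} \cdot 0 + 4\right) \left(-15\right) = \left(0 \cdot 0 + 4\right) \left(-15\right) = \left(0 + 4\right) \left(-15\right) = 4 \left(-15\right) = -60$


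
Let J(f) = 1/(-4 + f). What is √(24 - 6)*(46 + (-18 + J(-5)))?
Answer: 251*√2/3 ≈ 118.32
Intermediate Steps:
√(24 - 6)*(46 + (-18 + J(-5))) = √(24 - 6)*(46 + (-18 + 1/(-4 - 5))) = √18*(46 + (-18 + 1/(-9))) = (3*√2)*(46 + (-18 - ⅑)) = (3*√2)*(46 - 163/9) = (3*√2)*(251/9) = 251*√2/3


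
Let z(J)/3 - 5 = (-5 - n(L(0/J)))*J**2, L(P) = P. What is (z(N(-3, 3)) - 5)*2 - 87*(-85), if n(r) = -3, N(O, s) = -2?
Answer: 7367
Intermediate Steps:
z(J) = 15 - 6*J**2 (z(J) = 15 + 3*((-5 - 1*(-3))*J**2) = 15 + 3*((-5 + 3)*J**2) = 15 + 3*(-2*J**2) = 15 - 6*J**2)
(z(N(-3, 3)) - 5)*2 - 87*(-85) = ((15 - 6*(-2)**2) - 5)*2 - 87*(-85) = ((15 - 6*4) - 5)*2 + 7395 = ((15 - 24) - 5)*2 + 7395 = (-9 - 5)*2 + 7395 = -14*2 + 7395 = -28 + 7395 = 7367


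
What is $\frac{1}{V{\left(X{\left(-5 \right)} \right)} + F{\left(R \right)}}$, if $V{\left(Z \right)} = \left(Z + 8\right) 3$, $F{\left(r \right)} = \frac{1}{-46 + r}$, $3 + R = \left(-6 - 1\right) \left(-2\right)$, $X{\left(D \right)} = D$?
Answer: $\frac{35}{314} \approx 0.11146$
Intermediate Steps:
$R = 11$ ($R = -3 + \left(-6 - 1\right) \left(-2\right) = -3 - -14 = -3 + 14 = 11$)
$V{\left(Z \right)} = 24 + 3 Z$ ($V{\left(Z \right)} = \left(8 + Z\right) 3 = 24 + 3 Z$)
$\frac{1}{V{\left(X{\left(-5 \right)} \right)} + F{\left(R \right)}} = \frac{1}{\left(24 + 3 \left(-5\right)\right) + \frac{1}{-46 + 11}} = \frac{1}{\left(24 - 15\right) + \frac{1}{-35}} = \frac{1}{9 - \frac{1}{35}} = \frac{1}{\frac{314}{35}} = \frac{35}{314}$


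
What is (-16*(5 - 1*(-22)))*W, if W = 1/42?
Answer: -72/7 ≈ -10.286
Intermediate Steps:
W = 1/42 ≈ 0.023810
(-16*(5 - 1*(-22)))*W = -16*(5 - 1*(-22))*(1/42) = -16*(5 + 22)*(1/42) = -16*27*(1/42) = -432*1/42 = -72/7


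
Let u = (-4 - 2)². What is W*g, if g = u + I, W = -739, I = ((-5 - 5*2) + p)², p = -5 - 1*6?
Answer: -526168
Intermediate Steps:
p = -11 (p = -5 - 6 = -11)
I = 676 (I = ((-5 - 5*2) - 11)² = ((-5 - 10) - 11)² = (-15 - 11)² = (-26)² = 676)
u = 36 (u = (-6)² = 36)
g = 712 (g = 36 + 676 = 712)
W*g = -739*712 = -526168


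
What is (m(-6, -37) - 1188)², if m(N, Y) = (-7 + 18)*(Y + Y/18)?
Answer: 847799689/324 ≈ 2.6167e+6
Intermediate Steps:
m(N, Y) = 209*Y/18 (m(N, Y) = 11*(Y + Y*(1/18)) = 11*(Y + Y/18) = 11*(19*Y/18) = 209*Y/18)
(m(-6, -37) - 1188)² = ((209/18)*(-37) - 1188)² = (-7733/18 - 1188)² = (-29117/18)² = 847799689/324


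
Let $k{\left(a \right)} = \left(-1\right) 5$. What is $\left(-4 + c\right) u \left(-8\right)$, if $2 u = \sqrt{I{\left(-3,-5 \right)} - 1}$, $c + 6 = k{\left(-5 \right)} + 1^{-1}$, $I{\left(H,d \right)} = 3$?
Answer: $56 \sqrt{2} \approx 79.196$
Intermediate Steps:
$k{\left(a \right)} = -5$
$c = -10$ ($c = -6 - \left(5 - 1^{-1}\right) = -6 + \left(-5 + 1\right) = -6 - 4 = -10$)
$u = \frac{\sqrt{2}}{2}$ ($u = \frac{\sqrt{3 - 1}}{2} = \frac{\sqrt{2}}{2} \approx 0.70711$)
$\left(-4 + c\right) u \left(-8\right) = \left(-4 - 10\right) \frac{\sqrt{2}}{2} \left(-8\right) = - 14 \frac{\sqrt{2}}{2} \left(-8\right) = - 7 \sqrt{2} \left(-8\right) = 56 \sqrt{2}$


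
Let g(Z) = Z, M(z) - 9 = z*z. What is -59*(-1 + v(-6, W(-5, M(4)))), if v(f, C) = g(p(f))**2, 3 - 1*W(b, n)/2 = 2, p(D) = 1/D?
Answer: 2065/36 ≈ 57.361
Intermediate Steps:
M(z) = 9 + z**2 (M(z) = 9 + z*z = 9 + z**2)
W(b, n) = 2 (W(b, n) = 6 - 2*2 = 6 - 4 = 2)
v(f, C) = f**(-2) (v(f, C) = (1/f)**2 = f**(-2))
-59*(-1 + v(-6, W(-5, M(4)))) = -59*(-1 + (-6)**(-2)) = -59*(-1 + 1/36) = -59*(-35/36) = 2065/36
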